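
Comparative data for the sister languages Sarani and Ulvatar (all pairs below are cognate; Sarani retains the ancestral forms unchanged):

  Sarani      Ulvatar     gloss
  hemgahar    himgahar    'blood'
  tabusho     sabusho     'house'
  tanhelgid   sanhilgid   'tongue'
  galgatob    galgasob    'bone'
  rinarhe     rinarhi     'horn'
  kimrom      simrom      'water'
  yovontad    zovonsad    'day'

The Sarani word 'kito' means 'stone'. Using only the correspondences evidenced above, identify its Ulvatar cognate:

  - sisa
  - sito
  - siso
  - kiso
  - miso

kimrom ~ simrom — Sarani k corresponds to Ulvatar s word-initially before a front vowel.
galgatob ~ galgasob — Sarani t corresponds to Ulvatar s between vowels (before a back vowel).
Applying these to Sarani 'kito':
  kito → sito   (k→s word-initially before a front vowel)
  sito → siso   (t→s between vowels (before a back vowel))
So the Ulvatar cognate is 'siso'.

siso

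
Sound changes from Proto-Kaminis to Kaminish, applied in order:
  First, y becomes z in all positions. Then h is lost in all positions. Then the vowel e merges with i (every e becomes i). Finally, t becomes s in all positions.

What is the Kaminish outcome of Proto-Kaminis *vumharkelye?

Kaminish: start from *vumharkelye.
  rule 1 (unconditioned shift): vumharkelye → vumharkelze
  rule 2 (h-loss): vumharkelze → vumarkelze
  rule 3 (vowel merger): vumarkelze → vumarkilzi
  rule 4: no change — vumarkilzi
  ⇒ Kaminish vumarkilzi

vumarkilzi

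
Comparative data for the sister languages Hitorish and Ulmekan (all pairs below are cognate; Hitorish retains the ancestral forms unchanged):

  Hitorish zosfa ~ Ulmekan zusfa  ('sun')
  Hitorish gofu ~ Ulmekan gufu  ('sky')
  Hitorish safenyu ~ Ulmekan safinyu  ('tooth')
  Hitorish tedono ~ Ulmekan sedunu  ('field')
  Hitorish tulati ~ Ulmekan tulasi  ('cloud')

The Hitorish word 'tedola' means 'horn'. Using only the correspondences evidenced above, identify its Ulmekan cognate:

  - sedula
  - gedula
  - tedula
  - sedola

tedono ~ sedunu — Hitorish t corresponds to Ulmekan s word-initially before a front vowel.
zosfa ~ zusfa — Hitorish o corresponds to Ulmekan u after a consonant, before a consonant other than r, m, n, p, b, f, v.
Applying these to Hitorish 'tedola':
  tedola → sedola   (t→s word-initially before a front vowel)
  sedola → sedula   (o→u after a consonant, before a consonant other than r, m, n, p, b, f, v)
So the Ulmekan cognate is 'sedula'.

sedula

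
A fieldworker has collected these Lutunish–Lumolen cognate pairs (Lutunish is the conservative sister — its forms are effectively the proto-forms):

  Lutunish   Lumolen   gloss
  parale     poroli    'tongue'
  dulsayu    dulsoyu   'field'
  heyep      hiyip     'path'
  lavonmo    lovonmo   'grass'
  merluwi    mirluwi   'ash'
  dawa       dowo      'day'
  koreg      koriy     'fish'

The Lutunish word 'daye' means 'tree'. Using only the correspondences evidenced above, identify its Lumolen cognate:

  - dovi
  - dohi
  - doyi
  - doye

parale ~ poroli, dulsayu ~ dulsoyu — Lutunish a corresponds to Lumolen o after a consonant, before a consonant other than r, m, n, p, b, f, v.
parale ~ poroli — Lutunish e corresponds to Lumolen i word-finally.
Applying these to Lutunish 'daye':
  daye → doye   (a→o after a consonant, before a consonant other than r, m, n, p, b, f, v)
  doye → doyi   (e→i word-finally)
So the Lumolen cognate is 'doyi'.

doyi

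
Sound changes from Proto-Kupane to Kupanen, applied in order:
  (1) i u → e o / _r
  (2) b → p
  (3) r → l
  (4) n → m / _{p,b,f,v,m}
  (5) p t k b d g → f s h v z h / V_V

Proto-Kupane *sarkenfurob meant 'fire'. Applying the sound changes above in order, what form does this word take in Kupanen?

salkemfolop

Kupanen: *sarkenfurob > sarkenforob > sarkenforop > salkenfolop > salkemfolop  (by pre-rhotic lowering, unconditioned shift, unconditioned shift, nasal place assimilation)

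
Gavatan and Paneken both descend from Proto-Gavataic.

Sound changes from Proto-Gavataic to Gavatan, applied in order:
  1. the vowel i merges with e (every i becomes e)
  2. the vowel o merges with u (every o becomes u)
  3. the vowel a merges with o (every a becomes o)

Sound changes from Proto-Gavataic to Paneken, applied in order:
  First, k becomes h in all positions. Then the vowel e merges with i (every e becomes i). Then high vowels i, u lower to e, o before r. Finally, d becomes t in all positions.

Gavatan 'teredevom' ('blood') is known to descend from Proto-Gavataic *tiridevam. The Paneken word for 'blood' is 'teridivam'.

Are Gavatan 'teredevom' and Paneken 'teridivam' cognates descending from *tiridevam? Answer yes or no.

no

Derive the expected Paneken reflex of *tiridevam:
Paneken: *tiridevam
  tiridevam (rule 1 does not apply)
  tiridevam → tiridivam   [vowel merger]
  tiridivam → teridivam   [pre-rhotic lowering]
  teridivam → teritivam   [unconditioned shift]
  giving Paneken teritivam.
The regular Paneken reflex would be 'teritivam', but the attested form is 'teridivam'. The correspondence is irregular, so they are not cognates (the Paneken form has a different source).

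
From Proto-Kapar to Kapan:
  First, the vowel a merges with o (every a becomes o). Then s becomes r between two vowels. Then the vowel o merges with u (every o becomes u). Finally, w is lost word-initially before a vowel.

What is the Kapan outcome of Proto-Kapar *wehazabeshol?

ehuzubeshul

Kapan: *wehazabeshol
  wehazabeshol → wehozobeshol   [vowel merger]
  wehozobeshol (rule 2 does not apply)
  wehozobeshol → wehuzubeshul   [vowel merger]
  wehuzubeshul → ehuzubeshul   [glide loss]
  giving Kapan ehuzubeshul.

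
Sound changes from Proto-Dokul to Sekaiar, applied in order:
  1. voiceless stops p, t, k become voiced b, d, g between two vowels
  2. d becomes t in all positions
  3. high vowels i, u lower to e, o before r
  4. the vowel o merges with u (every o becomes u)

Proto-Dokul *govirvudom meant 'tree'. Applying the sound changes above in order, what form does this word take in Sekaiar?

guvervutum

Sekaiar: start from *govirvudom.
  rule 1: no change — govirvudom
  rule 2 (unconditioned shift): govirvudom → govirvutom
  rule 3 (pre-rhotic lowering): govirvutom → govervutom
  rule 4 (vowel merger): govervutom → guvervutum
  ⇒ Sekaiar guvervutum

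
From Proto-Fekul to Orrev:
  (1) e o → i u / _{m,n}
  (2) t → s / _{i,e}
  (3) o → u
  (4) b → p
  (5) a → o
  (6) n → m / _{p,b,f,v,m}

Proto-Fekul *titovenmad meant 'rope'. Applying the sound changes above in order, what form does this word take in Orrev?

Orrev: start from *titovenmad.
  rule 1 (pre-nasal raising): titovenmad → titovinmad
  rule 2 (palatalisation): titovinmad → sitovinmad
  rule 3 (vowel merger): sitovinmad → situvinmad
  rule 4: no change — situvinmad
  rule 5 (vowel merger): situvinmad → situvinmod
  rule 6 (nasal place assimilation): situvinmod → situvimmod
  ⇒ Orrev situvimmod

situvimmod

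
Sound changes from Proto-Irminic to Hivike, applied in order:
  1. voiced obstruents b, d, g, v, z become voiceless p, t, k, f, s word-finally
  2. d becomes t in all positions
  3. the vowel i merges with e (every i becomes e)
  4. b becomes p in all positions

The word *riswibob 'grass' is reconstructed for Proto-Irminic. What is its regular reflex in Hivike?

Hivike: *riswibob > riswibop > reswebop > reswepop  (by final devoicing, vowel merger, unconditioned shift)

reswepop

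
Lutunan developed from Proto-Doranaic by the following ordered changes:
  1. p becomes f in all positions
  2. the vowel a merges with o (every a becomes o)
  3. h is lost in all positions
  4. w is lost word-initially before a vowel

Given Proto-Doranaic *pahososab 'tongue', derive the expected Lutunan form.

Lutunan: *pahososab > fahososab > fohososob > foososob  (by unconditioned shift, vowel merger, h-loss)

foososob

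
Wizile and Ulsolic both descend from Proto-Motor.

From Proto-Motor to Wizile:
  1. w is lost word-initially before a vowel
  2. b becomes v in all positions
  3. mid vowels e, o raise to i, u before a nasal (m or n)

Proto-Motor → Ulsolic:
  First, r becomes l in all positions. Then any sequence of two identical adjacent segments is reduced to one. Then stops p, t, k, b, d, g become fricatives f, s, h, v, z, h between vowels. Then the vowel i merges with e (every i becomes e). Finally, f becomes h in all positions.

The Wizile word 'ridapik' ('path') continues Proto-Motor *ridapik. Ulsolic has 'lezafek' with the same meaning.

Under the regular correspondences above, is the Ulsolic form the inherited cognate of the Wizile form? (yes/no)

no

Derive the expected Ulsolic reflex of *ridapik:
Ulsolic: *ridapik
  ridapik → lidapik   [unconditioned shift]
  lidapik (rule 2 does not apply)
  lidapik → lizafik   [intervocalic lenition]
  lizafik → lezafek   [vowel merger]
  lezafek → lezahek   [unconditioned shift]
  giving Ulsolic lezahek.
The regular Ulsolic reflex would be 'lezahek', but the attested form is 'lezafek'. The correspondence is irregular, so they are not cognates (the Ulsolic form has a different source).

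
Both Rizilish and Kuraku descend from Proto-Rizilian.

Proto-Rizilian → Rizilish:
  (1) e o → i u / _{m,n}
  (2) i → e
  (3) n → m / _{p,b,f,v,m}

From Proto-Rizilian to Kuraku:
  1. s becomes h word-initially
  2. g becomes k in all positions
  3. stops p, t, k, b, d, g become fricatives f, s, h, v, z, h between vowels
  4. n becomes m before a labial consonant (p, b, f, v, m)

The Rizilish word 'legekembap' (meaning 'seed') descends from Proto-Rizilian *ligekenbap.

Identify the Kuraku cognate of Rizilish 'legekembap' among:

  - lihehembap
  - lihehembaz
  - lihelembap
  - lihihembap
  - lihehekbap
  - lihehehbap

lihehembap

Kuraku: *ligekenbap > likekenbap > lihehenbap > lihehembap  (by unconditioned shift, intervocalic lenition, nasal place assimilation)
Only 'lihehembap' matches the regular Kuraku development of *ligekenbap.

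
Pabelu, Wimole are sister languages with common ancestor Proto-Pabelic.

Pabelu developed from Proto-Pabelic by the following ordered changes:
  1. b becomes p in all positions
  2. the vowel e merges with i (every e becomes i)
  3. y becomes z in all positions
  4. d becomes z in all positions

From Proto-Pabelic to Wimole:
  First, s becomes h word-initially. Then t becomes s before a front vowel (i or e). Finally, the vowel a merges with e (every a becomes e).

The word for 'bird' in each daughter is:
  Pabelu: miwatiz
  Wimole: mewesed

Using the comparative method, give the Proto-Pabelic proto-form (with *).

*mewated

Position 7: Pabelu has z, Wimole has d. Wimole preserves d here (none of its changes turn any other segment into d), so the proto-segment is *d.
Position 2: Pabelu has i, Wimole has e. Taking the neighbouring segments as reconstructed: Pabelu i could go back to *e or *i; Wimole e could go back to *a or *e — the one source consistent with every daughter is *e.
Verify the candidate proto-form against each daughter:
Pabelu: start from *mewated.
  rule 1: no change — mewated
  rule 2 (vowel merger): mewated → miwatid
  rule 3: no change — miwatid
  rule 4 (unconditioned shift): miwatid → miwatiz
  ⇒ Pabelu miwatiz
Wimole: *mewated > mewased > mewesed  (by palatalisation, vowel merger)
No other proto-form is consistent with every reflex, so the reconstruction is *mewated.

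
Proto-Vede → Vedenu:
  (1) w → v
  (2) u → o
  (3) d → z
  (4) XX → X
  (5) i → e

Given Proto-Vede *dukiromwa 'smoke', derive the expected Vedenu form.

zokeromva

Vedenu: *dukiromwa > dukiromva > dokiromva > zokiromva > zokeromva  (by unconditioned shift, vowel merger, unconditioned shift, vowel merger)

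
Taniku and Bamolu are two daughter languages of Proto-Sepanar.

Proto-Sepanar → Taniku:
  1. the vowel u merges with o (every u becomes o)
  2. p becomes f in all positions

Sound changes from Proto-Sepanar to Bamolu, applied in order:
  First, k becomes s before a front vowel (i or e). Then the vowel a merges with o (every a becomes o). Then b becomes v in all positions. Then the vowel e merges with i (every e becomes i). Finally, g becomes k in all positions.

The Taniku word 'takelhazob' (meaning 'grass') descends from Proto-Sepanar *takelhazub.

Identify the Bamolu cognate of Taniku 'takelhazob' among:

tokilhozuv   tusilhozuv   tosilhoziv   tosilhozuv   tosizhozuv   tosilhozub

tosilhozuv

Bamolu: *takelhazub
  takelhazub → taselhazub   [palatalisation]
  taselhazub → toselhozub   [vowel merger]
  toselhozub → toselhozuv   [unconditioned shift]
  toselhozuv → tosilhozuv   [vowel merger]
  tosilhozuv (rule 5 does not apply)
  giving Bamolu tosilhozuv.
The other candidates each miss or misapply at least one Bamolu change.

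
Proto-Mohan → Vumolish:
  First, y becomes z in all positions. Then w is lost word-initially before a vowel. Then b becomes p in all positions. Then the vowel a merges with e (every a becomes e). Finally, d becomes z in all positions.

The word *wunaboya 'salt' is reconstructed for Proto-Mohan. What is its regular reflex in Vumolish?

Vumolish: *wunaboya
  wunaboya → wunaboza   [unconditioned shift]
  wunaboza → unaboza   [glide loss]
  unaboza → unapoza   [unconditioned shift]
  unapoza → unepoze   [vowel merger]
  unepoze (rule 5 does not apply)
  giving Vumolish unepoze.

unepoze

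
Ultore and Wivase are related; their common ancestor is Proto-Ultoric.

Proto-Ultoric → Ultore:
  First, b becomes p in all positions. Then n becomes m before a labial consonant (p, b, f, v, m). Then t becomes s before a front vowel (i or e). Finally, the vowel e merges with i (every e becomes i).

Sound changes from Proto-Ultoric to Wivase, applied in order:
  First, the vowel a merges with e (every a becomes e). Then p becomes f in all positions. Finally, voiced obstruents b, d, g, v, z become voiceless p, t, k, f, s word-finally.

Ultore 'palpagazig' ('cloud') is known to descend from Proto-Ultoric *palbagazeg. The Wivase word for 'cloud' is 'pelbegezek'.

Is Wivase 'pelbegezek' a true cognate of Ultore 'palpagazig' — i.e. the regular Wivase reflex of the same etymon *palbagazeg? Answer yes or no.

Derive the expected Wivase reflex of *palbagazeg:
Wivase: start from *palbagazeg.
  rule 1 (vowel merger): palbagazeg → pelbegezeg
  rule 2 (unconditioned shift): pelbegezeg → felbegezeg
  rule 3 (final devoicing): felbegezeg → felbegezek
  ⇒ Wivase felbegezek
The regular Wivase reflex would be 'felbegezek', but the attested form is 'pelbegezek'. The correspondence is irregular, so they are not cognates (the Wivase form has a different source).

no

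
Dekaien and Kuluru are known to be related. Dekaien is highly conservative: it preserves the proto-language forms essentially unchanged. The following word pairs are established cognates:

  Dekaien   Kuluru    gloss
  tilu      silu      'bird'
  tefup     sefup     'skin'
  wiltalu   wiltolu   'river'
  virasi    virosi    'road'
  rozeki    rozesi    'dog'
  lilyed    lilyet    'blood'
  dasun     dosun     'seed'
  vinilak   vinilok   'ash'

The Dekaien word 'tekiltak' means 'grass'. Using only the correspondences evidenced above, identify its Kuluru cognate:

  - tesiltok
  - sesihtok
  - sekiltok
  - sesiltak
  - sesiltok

sesiltok

tefup ~ sefup — Dekaien t corresponds to Kuluru s word-initially before a front vowel.
rozeki ~ rozesi — Dekaien k corresponds to Kuluru s between vowels (before a front vowel).
wiltalu ~ wiltolu, virasi ~ virosi — Dekaien a corresponds to Kuluru o after a consonant, before a consonant other than r, m, n, p, b, f, v.
Applying these to Dekaien 'tekiltak':
  tekiltak → sekiltak   (t→s word-initially before a front vowel)
  sekiltak → sesiltak   (k→s between vowels (before a front vowel))
  sesiltak → sesiltok   (a→o after a consonant, before a consonant other than r, m, n, p, b, f, v)
So the Kuluru cognate is 'sesiltok'.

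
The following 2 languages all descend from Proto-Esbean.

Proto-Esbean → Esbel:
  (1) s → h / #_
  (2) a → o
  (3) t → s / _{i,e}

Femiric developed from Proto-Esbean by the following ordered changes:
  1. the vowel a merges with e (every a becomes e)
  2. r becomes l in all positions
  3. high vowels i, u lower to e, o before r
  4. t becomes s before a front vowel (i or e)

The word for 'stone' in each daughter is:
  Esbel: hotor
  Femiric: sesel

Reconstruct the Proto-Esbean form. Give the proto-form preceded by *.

*satar

Position 1: Esbel has h, Femiric has s. Taking the neighbouring segments as reconstructed: Esbel h could go back to *s or *h; Femiric s could go back to *t or *s — the one source consistent with every daughter is *s.
Position 3: Esbel has t, Femiric has s. Esbel preserves t here (none of its changes turn any other segment into t), so the proto-segment is *t.
Position 2: Esbel has o, Femiric has e. Taking the neighbouring segments as reconstructed: Esbel o could go back to *a or *o; Femiric e could go back to *a or *e — the one source consistent with every daughter is *a.
This points to *satar. Verify forward in each daughter:
Esbel: *satar > hatar > hotor  (by debuccalisation, vowel merger)
Femiric: *satar
  satar → seter   [vowel merger]
  seter → setel   [unconditioned shift]
  setel (rule 3 does not apply)
  setel → sesel   [palatalisation]
  giving Femiric sesel.
No other proto-form is consistent with every reflex, so the reconstruction is *satar.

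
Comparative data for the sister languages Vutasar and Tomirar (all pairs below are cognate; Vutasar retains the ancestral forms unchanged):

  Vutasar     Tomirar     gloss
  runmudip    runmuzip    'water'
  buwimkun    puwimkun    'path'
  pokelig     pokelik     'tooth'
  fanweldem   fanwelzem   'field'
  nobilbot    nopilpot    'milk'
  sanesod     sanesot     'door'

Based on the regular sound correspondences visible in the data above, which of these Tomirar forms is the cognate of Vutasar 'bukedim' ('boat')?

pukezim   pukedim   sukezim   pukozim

pukezim

buwimkun ~ puwimkun — Vutasar b corresponds to Tomirar p word-initially before a back vowel.
runmudip ~ runmuzip — Vutasar d corresponds to Tomirar z between vowels (before a front vowel).
Applying these to Vutasar 'bukedim':
  bukedim → pukedim   (b→p word-initially before a back vowel)
  pukedim → pukezim   (d→z between vowels (before a front vowel))
So the Tomirar cognate is 'pukezim'.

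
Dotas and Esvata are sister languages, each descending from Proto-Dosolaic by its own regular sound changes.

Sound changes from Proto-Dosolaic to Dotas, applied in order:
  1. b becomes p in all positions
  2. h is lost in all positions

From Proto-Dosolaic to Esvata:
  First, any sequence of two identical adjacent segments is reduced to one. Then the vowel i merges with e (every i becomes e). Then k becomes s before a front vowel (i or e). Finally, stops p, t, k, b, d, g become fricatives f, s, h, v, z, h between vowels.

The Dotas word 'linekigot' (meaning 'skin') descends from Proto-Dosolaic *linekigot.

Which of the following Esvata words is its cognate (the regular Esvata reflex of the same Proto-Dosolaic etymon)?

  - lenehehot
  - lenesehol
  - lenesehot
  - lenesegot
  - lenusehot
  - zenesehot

lenesehot

Esvata: *linekigot > lenekegot > lenesegot > lenesehot  (by vowel merger, palatalisation, intervocalic lenition)
Among the options, 'lenesehot' alone shows every Esvata change applied in order.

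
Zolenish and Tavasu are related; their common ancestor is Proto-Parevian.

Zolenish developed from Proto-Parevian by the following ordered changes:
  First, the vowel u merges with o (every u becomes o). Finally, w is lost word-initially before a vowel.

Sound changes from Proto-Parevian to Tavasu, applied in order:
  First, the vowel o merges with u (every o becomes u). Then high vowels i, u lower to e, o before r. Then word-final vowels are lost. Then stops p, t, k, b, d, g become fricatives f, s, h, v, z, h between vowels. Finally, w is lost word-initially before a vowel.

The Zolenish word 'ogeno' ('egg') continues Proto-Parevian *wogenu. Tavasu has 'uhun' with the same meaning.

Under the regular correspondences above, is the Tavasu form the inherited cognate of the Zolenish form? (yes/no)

Derive the expected Tavasu reflex of *wogenu:
Tavasu: *wogenu > wugenu > wugen > wuhen > uhen  (by vowel merger, apocope, intervocalic lenition, glide loss)
The regular Tavasu reflex would be 'uhen', but the attested form is 'uhun'. The correspondence is irregular, so they are not cognates (the Tavasu form has a different source).

no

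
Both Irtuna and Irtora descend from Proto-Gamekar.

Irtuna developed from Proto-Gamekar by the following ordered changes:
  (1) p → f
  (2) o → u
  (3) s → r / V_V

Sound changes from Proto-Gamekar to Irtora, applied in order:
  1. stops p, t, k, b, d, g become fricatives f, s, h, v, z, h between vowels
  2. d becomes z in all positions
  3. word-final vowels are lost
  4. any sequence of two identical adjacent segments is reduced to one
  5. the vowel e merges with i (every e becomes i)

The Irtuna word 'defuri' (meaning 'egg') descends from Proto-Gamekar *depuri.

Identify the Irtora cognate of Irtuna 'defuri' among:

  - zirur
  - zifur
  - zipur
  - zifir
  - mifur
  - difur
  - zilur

zifur

Irtora: *depuri
  depuri → defuri   [intervocalic lenition]
  defuri → zefuri   [unconditioned shift]
  zefuri → zefur   [apocope]
  zefur (rule 4 does not apply)
  zefur → zifur   [vowel merger]
  giving Irtora zifur.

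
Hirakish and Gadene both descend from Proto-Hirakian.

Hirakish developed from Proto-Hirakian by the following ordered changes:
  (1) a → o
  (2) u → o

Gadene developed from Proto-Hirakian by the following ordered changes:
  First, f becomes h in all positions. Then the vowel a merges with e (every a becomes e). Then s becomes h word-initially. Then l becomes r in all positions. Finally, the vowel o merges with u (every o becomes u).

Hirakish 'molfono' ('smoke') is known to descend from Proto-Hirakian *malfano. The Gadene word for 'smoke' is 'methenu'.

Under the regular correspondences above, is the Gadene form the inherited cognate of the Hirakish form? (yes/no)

Derive the expected Gadene reflex of *malfano:
Gadene: start from *malfano.
  rule 1 (unconditioned shift): malfano → malhano
  rule 2 (vowel merger): malhano → melheno
  rule 3: no change — melheno
  rule 4 (unconditioned shift): melheno → merheno
  rule 5 (vowel merger): merheno → merhenu
  ⇒ Gadene merhenu
The regular Gadene reflex would be 'merhenu', but the attested form is 'methenu'. The correspondence is irregular, so they are not cognates (the Gadene form has a different source).

no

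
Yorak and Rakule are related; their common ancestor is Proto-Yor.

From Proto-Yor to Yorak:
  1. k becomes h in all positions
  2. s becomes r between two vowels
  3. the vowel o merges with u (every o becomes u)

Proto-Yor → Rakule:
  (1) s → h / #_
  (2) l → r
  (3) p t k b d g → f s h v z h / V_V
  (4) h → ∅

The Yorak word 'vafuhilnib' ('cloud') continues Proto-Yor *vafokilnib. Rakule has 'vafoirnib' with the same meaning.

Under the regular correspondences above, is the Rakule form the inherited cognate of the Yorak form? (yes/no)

Derive the expected Rakule reflex of *vafokilnib:
Rakule: start from *vafokilnib.
  rule 1: no change — vafokilnib
  rule 2 (unconditioned shift): vafokilnib → vafokirnib
  rule 3 (intervocalic lenition): vafokirnib → vafohirnib
  rule 4 (h-loss): vafohirnib → vafoirnib
  ⇒ Rakule vafoirnib
Rakule 'vafoirnib' matches the regular reflex exactly, so the pair is cognate.

yes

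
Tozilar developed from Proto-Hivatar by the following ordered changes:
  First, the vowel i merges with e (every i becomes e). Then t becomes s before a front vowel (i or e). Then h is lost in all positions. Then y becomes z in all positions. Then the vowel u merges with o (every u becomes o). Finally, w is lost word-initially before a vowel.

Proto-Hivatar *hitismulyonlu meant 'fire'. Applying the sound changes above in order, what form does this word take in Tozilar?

esesmolzonlo

Tozilar: start from *hitismulyonlu.
  rule 1 (vowel merger): hitismulyonlu → hetesmulyonlu
  rule 2 (palatalisation): hetesmulyonlu → hesesmulyonlu
  rule 3 (h-loss): hesesmulyonlu → esesmulyonlu
  rule 4 (unconditioned shift): esesmulyonlu → esesmulzonlu
  rule 5 (vowel merger): esesmulzonlu → esesmolzonlo
  rule 6: no change — esesmolzonlo
  ⇒ Tozilar esesmolzonlo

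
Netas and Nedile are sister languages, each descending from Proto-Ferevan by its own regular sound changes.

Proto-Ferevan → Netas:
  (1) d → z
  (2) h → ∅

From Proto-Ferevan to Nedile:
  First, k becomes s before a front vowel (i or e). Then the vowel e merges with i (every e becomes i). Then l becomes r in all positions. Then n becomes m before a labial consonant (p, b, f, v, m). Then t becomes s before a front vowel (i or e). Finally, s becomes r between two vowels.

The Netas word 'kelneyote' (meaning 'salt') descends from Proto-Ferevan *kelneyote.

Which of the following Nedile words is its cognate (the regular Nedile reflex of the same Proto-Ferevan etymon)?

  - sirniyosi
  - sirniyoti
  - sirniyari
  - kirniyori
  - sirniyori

sirniyori

Nedile: start from *kelneyote.
  rule 1 (palatalisation): kelneyote → selneyote
  rule 2 (vowel merger): selneyote → silniyoti
  rule 3 (unconditioned shift): silniyoti → sirniyoti
  rule 4: no change — sirniyoti
  rule 5 (palatalisation): sirniyoti → sirniyosi
  rule 6 (rhotacism): sirniyosi → sirniyori
  ⇒ Nedile sirniyori
Only 'sirniyori' matches the regular Nedile development of *kelneyote.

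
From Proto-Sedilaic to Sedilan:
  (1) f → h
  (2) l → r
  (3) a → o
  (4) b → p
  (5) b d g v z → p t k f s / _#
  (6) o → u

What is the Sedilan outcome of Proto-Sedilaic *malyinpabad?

muryinpuput

Sedilan: *malyinpabad
  malyinpabad (rule 1 does not apply)
  malyinpabad → maryinpabad   [unconditioned shift]
  maryinpabad → moryinpobod   [vowel merger]
  moryinpobod → moryinpopod   [unconditioned shift]
  moryinpopod → moryinpopot   [final devoicing]
  moryinpopot → muryinpuput   [vowel merger]
  giving Sedilan muryinpuput.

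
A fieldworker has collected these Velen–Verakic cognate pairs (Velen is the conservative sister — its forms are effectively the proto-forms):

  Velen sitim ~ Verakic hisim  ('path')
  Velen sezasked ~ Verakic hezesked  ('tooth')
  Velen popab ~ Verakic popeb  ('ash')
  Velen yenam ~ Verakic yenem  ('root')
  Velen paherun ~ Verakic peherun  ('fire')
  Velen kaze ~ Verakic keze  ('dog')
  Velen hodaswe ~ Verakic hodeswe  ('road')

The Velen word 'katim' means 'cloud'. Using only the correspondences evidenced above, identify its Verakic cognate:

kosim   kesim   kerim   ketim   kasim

kesim

sezasked ~ hezesked, paherun ~ peherun — Velen a corresponds to Verakic e after a consonant, before a consonant other than r, m, n, p, b, f, v.
sitim ~ hisim — Velen t corresponds to Verakic s between vowels (before a front vowel).
Applying these to Velen 'katim':
  katim → ketim   (a→e after a consonant, before a consonant other than r, m, n, p, b, f, v)
  ketim → kesim   (t→s between vowels (before a front vowel))
So the Verakic cognate is 'kesim'.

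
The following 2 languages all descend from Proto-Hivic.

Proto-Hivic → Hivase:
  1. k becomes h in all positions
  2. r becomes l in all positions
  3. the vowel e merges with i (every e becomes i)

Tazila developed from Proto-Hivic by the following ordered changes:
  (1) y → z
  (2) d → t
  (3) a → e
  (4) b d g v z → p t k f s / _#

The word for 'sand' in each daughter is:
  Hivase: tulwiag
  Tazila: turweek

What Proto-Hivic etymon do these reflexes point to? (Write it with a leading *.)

Position 7: Hivase has g, Tazila has k. Hivase preserves g here (none of its changes turn any other segment into g), so the proto-segment is *g.
Position 3: Hivase has l, Tazila has r. Tazila preserves r here (none of its changes turn any other segment into r), so the proto-segment is *r.
Position 5: Hivase has i, Tazila has e. Taking the neighbouring segments as reconstructed: Hivase i could go back to *e or *i; Tazila e could go back to *a or *e — the one source consistent with every daughter is *e.
Verify the candidate proto-form against each daughter:
Hivase: *turweag
  turweag (rule 1 does not apply)
  turweag → tulweag   [unconditioned shift]
  tulweag → tulwiag   [vowel merger]
  giving Hivase tulwiag.
Tazila: *turweag > turweeg > turweek  (by vowel merger, final devoicing)
No other proto-form is consistent with every reflex, so the reconstruction is *turweag.

*turweag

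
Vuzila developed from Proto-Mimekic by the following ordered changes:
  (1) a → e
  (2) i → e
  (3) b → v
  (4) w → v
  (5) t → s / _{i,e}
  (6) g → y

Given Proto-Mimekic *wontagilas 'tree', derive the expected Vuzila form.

vonseyeles

Vuzila: *wontagilas > wontegiles > wontegeles > vontegeles > vonsegeles > vonseyeles  (by vowel merger, vowel merger, unconditioned shift, palatalisation, unconditioned shift)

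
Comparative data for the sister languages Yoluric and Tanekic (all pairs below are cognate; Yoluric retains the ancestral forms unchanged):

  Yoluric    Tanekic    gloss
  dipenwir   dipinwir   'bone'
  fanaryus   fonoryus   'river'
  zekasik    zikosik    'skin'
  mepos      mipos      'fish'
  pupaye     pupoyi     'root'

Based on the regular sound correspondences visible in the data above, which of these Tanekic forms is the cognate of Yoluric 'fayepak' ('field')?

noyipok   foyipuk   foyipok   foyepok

zekasik ~ zikosik, pupaye ~ pupoyi — Yoluric a corresponds to Tanekic o after a consonant, before a consonant other than r, m, n, p, b, f, v.
mepos ~ mipos — Yoluric e corresponds to Tanekic i after a consonant, before a labial obstruent.
Applying these to Yoluric 'fayepak':
  fayepak → foyepak   (a→o after a consonant, before a consonant other than r, m, n, p, b, f, v)
  foyepak → foyipak   (e→i after a consonant, before a labial obstruent)
  foyipak → foyipok   (a→o after a consonant, before a consonant other than r, m, n, p, b, f, v)
So the Tanekic cognate is 'foyipok'.

foyipok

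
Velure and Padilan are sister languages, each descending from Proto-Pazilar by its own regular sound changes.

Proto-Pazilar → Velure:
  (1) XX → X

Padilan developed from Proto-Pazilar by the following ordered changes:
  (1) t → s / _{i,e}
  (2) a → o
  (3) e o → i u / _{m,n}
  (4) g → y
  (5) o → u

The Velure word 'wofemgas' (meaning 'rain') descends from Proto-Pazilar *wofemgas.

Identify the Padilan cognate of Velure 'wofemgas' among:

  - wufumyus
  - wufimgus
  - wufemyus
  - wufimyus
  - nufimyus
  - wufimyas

Padilan: start from *wofemgas.
  rule 1: no change — wofemgas
  rule 2 (vowel merger): wofemgas → wofemgos
  rule 3 (pre-nasal raising): wofemgos → wofimgos
  rule 4 (unconditioned shift): wofimgos → wofimyos
  rule 5 (vowel merger): wofimyos → wufimyus
  ⇒ Padilan wufimyus
Only 'wufimyus' matches the regular Padilan development of *wofemgas.

wufimyus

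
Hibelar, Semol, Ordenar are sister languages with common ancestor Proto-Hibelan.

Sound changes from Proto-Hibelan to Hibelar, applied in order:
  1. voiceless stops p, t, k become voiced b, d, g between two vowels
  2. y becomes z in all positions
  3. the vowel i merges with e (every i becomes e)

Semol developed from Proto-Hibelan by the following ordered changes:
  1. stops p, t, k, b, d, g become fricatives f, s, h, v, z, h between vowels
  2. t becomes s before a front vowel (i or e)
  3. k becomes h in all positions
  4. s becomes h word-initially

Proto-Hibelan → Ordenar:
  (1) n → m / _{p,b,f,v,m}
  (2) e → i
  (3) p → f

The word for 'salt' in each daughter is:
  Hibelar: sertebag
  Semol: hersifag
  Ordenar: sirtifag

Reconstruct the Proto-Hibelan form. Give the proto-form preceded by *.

Position 6: Hibelar has b, Semol has f, Ordenar has f. Taking the neighbouring segments as reconstructed: Hibelar b could go back to *p or *b; Semol f could go back to *p or *f; Ordenar f could go back to *p or *f — the one source consistent with every daughter is *p.
Position 2: Hibelar has e, Semol has e, Ordenar has i. Semol preserves e here (none of its changes turn any other segment into e), so the proto-segment is *e.
Position 1: Hibelar has s, Semol has h, Ordenar has s. Hibelar preserves s here (none of its changes turn any other segment into s), so the proto-segment is *s.
This points to *sertipag. Verify forward in each daughter:
Hibelar: *sertipag > sertibag > sertebag  (by intervocalic voicing, vowel merger)
Semol: *sertipag
  sertipag → sertifag   [intervocalic lenition]
  sertifag → sersifag   [palatalisation]
  sersifag (rule 3 does not apply)
  sersifag → hersifag   [debuccalisation]
  giving Semol hersifag.
Ordenar: *sertipag
  sertipag (rule 1 does not apply)
  sertipag → sirtipag   [vowel merger]
  sirtipag → sirtifag   [unconditioned shift]
  giving Ordenar sirtifag.
No other proto-form is consistent with every reflex, so the reconstruction is *sertipag.

*sertipag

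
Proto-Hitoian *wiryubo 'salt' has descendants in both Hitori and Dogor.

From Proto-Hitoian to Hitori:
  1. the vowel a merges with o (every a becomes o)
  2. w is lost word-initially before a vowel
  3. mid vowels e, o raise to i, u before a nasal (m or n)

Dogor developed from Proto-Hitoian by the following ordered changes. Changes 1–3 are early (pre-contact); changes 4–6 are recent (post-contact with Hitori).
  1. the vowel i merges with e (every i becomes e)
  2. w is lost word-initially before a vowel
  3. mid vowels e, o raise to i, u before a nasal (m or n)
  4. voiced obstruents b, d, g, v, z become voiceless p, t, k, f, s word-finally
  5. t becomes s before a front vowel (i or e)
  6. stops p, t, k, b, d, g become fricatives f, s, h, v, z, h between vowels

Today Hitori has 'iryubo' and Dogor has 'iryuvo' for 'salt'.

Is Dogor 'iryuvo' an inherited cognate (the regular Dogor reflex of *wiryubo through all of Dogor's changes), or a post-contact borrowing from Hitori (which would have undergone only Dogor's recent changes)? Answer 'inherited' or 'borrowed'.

If inherited, *wiryubo would pass through all of Dogor's changes:
Dogor: *wiryubo
  wiryubo → weryubo   [vowel merger]
  weryubo → eryubo   [glide loss]
  eryubo (rule 3 does not apply)
  eryubo (rule 4 does not apply)
  eryubo (rule 5 does not apply)
  eryubo → eryuvo   [intervocalic lenition]
  giving Dogor eryuvo.
If borrowed from Hitori 'iryubo' after the early changes, it would undergo only the recent ones:
  rule 4 (final devoicing): no change (iryubo)
  rule 5 (palatalisation): no change (iryubo)
  rule 6 (intervocalic lenition): iryubo → iryuvo
  ⇒ as a loan: iryuvo
Dogor 'iryuvo' matches the loan outcome 'iryuvo', not the inherited 'eryuvo' — it skipped the early Dogor changes, so it was borrowed from Hitori.

borrowed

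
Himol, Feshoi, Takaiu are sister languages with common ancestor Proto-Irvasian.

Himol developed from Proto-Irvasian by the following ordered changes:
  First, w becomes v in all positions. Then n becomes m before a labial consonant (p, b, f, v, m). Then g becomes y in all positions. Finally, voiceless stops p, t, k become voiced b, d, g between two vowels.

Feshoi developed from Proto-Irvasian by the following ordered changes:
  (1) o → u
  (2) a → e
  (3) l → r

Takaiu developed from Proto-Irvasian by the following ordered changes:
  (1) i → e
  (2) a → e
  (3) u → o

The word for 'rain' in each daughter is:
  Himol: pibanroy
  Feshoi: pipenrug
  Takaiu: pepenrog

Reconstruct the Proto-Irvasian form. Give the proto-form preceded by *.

Position 7: Himol has o, Feshoi has u, Takaiu has o. Himol preserves o here (none of its changes turn any other segment into o), so the proto-segment is *o.
Position 4: Himol has a, Feshoi has e, Takaiu has e. Himol preserves a here (none of its changes turn any other segment into a), so the proto-segment is *a.
Continuing position by position gives *pipanrog; check it forward:
Himol: *pipanrog
  pipanrog (rule 1 does not apply)
  pipanrog (rule 2 does not apply)
  pipanrog → pipanroy   [unconditioned shift]
  pipanroy → pibanroy   [intervocalic voicing]
  giving Himol pibanroy.
Feshoi: *pipanrog
  pipanrog → pipanrug   [vowel merger]
  pipanrug → pipenrug   [vowel merger]
  pipenrug (rule 3 does not apply)
  giving Feshoi pipenrug.
Takaiu: *pipanrog > pepanrog > pepenrog  (by vowel merger, vowel merger)
*pipanrog is the unique common source.

*pipanrog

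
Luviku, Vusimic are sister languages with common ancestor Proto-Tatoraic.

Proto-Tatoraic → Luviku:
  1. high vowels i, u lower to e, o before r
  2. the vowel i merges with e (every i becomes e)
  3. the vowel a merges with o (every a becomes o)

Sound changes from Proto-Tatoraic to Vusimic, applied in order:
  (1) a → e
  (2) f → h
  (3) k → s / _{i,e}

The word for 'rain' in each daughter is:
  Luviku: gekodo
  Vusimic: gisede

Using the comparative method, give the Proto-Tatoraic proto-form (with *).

Position 4: Luviku has o, Vusimic has e. Taking the neighbouring segments as reconstructed: Luviku o could go back to *a or *o; Vusimic e could go back to *a or *e — the one source consistent with every daughter is *a.
Position 2: Luviku has e, Vusimic has i. Vusimic preserves i here (none of its changes turn any other segment into i), so the proto-segment is *i.
Position 3: Luviku has k, Vusimic has s. Luviku preserves k here (none of its changes turn any other segment into k), so the proto-segment is *k.
This points to *gikada. Verify forward in each daughter:
Luviku: start from *gikada.
  rule 1: no change — gikada
  rule 2 (vowel merger): gikada → gekada
  rule 3 (vowel merger): gekada → gekodo
  ⇒ Luviku gekodo
Vusimic: *gikada > gikede > gisede  (by vowel merger, palatalisation)
Only *gikada yields all of Luviku gekodo, Vusimic gisede.

*gikada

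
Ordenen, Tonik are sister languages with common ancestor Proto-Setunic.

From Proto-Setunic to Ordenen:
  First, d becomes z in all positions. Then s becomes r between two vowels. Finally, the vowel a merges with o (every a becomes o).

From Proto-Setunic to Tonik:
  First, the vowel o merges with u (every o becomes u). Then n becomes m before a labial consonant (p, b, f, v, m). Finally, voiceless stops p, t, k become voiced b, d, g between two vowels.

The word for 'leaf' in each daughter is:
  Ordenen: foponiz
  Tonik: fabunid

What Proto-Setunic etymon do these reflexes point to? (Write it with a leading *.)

Position 4: Ordenen has o, Tonik has u. Taking the neighbouring segments as reconstructed: Ordenen o could go back to *a or *o; Tonik u could go back to *o or *u — the one source consistent with every daughter is *o.
Position 7: Ordenen has z, Tonik has d. Taking the neighbouring segments as reconstructed: Ordenen z could go back to *d or *z; Tonik d can only go back to *d — the one source consistent with every daughter is *d.
Verify the candidate proto-form against each daughter:
Ordenen: start from *faponid.
  rule 1 (unconditioned shift): faponid → faponiz
  rule 2: no change — faponiz
  rule 3 (vowel merger): faponiz → foponiz
  ⇒ Ordenen foponiz
Tonik: *faponid > fapunid > fabunid  (by vowel merger, intervocalic voicing)
*faponid is the unique common source.

*faponid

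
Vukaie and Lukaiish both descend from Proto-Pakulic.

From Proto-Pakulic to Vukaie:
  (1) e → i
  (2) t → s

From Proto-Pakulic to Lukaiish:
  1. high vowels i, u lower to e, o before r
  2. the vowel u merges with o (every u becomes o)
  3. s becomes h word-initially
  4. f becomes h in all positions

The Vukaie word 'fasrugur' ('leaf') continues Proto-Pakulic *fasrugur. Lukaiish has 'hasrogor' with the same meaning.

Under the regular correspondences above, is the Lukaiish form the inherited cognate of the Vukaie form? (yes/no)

Derive the expected Lukaiish reflex of *fasrugur:
Lukaiish: *fasrugur > fasrugor > fasrogor > hasrogor  (by pre-rhotic lowering, vowel merger, unconditioned shift)
Lukaiish 'hasrogor' matches the regular reflex exactly, so the pair is cognate.

yes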